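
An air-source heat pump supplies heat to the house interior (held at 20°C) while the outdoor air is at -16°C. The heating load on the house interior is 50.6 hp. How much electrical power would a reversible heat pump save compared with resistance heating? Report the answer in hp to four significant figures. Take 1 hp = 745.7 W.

In absolute terms T_C = 257.15 K and T_H = 293.15 K, so ΔT = 36.00 K.
COP_Carnot = T_H/ΔT = 293.15/36.00 = 8.143.
Resistance heating needs Ẇ_res = Q̇_H = 50.60 hp; the reversible heat pump needs only Ẇ_hp = Q̇_H/COP = 6.214 hp.
Saving = 50.60 − 6.214 = 44.39 hp.

44.39 hp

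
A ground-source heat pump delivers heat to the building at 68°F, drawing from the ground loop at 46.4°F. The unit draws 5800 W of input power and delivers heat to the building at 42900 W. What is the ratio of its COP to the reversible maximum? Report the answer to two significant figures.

COP_actual = Q̇_H/Ẇ = 42900/5800 = 7.397.
In absolute terms T_C = 281.15 K and T_H = 293.15 K, so ΔT = 12.00 K.
COP_Carnot = T_H/ΔT = 293.15/12.00 = 24.43.
η_II = COP_actual/COP_Carnot = 7.397/24.43 = 0.3028.

0.30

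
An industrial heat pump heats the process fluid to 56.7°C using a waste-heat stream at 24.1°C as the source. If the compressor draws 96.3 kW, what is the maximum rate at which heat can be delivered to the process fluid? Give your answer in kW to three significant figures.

In absolute terms T_C = 297.25 K and T_H = 329.85 K, so ΔT = 32.60 K.
COP_Carnot = T_H/ΔT = 329.85/32.60 = 10.12.
Q̇_max = COP_Carnot × Ẇ = 10.12 × 96.30 kW = 974.4 kW.

974 kW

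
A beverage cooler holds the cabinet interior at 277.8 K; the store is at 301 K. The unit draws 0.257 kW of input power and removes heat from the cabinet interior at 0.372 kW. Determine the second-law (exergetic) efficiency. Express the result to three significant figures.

COP_actual = Q̇_C/Ẇ = 0.3720/0.2570 = 1.447.
The reservoir spacing is ΔT = 301 − 277.8 = 23.20 K.
COP_Carnot = T_C/ΔT = 277.80/23.20 = 11.97.
η_II = COP_actual/COP_Carnot = 1.447/11.97 = 0.1209.

0.121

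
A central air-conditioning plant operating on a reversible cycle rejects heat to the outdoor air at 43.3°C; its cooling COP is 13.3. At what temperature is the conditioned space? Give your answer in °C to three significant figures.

21.2 °C

For a Carnot refrigerator COP_R = T_C/(T_H − T_C), so T_C = COP·T_H/(1 + COP).
With T_H = 316.45 K, T_C = 13.3 × 316.45/14.30 = 294.32 K.
Converting, 294.32 K = 21.17°C.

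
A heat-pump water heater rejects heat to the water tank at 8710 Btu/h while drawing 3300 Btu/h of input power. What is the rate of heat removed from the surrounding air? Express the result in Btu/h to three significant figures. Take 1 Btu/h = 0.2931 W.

For a cyclic device the first law requires Q̇_H = Q̇_C + Ẇ.
Q̇_C = Q̇_H − Ẇ = 5410 Btu/h.

5410 Btu/h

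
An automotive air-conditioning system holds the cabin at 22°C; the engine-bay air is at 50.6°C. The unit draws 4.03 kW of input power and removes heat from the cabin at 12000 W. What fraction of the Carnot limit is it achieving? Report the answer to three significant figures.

Converting, Q̇_C = 12000 W = 12.00 kW, so COP_actual = Q̇_C/Ẇ = 12.00/4.030 = 2.978.
In absolute terms T_C = 295.15 K and T_H = 323.75 K, so ΔT = 28.60 K.
COP_Carnot = T_C/ΔT = 295.15/28.60 = 10.32.
η_II = COP_actual/COP_Carnot = 2.978/10.32 = 0.2885.

0.289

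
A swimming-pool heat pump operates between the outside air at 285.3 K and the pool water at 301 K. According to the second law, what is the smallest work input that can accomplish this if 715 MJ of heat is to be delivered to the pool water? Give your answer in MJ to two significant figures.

37 MJ

The reservoir spacing is ΔT = 301 − 285.3 = 15.70 K.
The reversible limit is COP_HP = T_H/ΔT = 19.17, so W_min = Q_H/COP = Q_H·ΔT/T_H.
W_min = 715.0 × 15.70/301.00 = 37.29 MJ.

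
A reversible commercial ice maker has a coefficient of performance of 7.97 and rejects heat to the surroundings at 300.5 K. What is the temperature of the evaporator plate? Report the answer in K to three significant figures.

267 K

For a Carnot refrigerator COP_R = T_C/(T_H − T_C), so T_C = COP·T_H/(1 + COP).
With T_H = 300.50 K, T_C = 7.97 × 300.50/8.970 = 267.00 K.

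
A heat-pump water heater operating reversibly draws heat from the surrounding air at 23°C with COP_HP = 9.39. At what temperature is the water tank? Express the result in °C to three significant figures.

58.3 °C

COP_HP = T_H/(T_H − T_C) rearranges to T_H = COP·T_C/(COP − 1).
With T_C = 296.15 K, T_H = 9.39 × 296.15/8.390 = 331.45 K.
Converting, 331.45 K = 58.30°C.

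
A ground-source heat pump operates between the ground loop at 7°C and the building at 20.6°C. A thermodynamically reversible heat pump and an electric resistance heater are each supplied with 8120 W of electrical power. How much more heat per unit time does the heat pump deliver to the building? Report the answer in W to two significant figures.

170000 W

In absolute terms T_C = 280.15 K and T_H = 293.75 K, so ΔT = 13.60 K.
COP_Carnot = T_H/ΔT = 293.75/13.60 = 21.60.
The heat pump delivers Q̇_H = COP × Ẇ = 175400 W; the resistance heater delivers Ẇ = 8120 W.
Extra = (COP − 1)·Ẇ = 167300 W.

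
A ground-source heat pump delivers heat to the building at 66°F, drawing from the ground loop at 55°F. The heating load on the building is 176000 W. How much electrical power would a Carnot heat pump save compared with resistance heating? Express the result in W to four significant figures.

In absolute terms T_C = 285.93 K and T_H = 292.04 K, so ΔT = 6.111 K.
COP_Carnot = T_H/ΔT = 292.04/6.111 = 47.79.
Resistance heating needs Ẇ_res = Q̇_H = 176000 W; the reversible heat pump needs only Ẇ_hp = Q̇_H/COP = 3683 W.
Saving = 176000 − 3683 = 172300 W.

172300 W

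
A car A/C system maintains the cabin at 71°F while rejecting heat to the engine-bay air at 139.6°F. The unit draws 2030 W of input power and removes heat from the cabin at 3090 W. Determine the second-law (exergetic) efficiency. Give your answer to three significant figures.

COP_actual = Q̇_C/Ẇ = 3090/2030 = 1.522.
In absolute terms T_C = 294.82 K and T_H = 332.93 K, so ΔT = 38.11 K.
COP_Carnot = T_C/ΔT = 294.82/38.11 = 7.736.
η_II = COP_actual/COP_Carnot = 1.522/7.736 = 0.1968.

0.197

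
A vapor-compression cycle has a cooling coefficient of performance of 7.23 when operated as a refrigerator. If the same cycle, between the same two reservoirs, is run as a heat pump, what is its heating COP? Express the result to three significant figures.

8.23

The first law on one cycle gives Q_H = Q_C + W, so Q_H/W = Q_C/W + 1.
COP_HP = COP_R + 1 = 7.23 + 1 = 8.23.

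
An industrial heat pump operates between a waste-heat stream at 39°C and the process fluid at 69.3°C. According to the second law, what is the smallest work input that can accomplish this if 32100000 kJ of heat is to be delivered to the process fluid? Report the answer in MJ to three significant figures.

In absolute terms T_C = 312.15 K and T_H = 342.45 K, so ΔT = 30.30 K.
The reversible limit is COP_HP = T_H/ΔT = 11.30, so W_min = Q_H/COP = Q_H·ΔT/T_H.
W_min = 32100000 × 30.30/342.45 = 2840000 kJ = 2840 MJ.

2840 MJ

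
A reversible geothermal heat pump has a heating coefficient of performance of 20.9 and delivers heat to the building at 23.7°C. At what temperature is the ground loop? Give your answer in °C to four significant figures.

9.497 °C

COP_HP = T_H/(T_H − T_C) gives T_H − T_C = T_H/COP.
With T_H = 296.85 K, T_C = 296.85 × (1 − 1/20.9) = 282.65 K.
Converting, 282.65 K = 9.50°C.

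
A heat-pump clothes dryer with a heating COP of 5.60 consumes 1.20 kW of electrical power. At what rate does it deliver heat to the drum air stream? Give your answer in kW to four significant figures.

Q̇_H = COP_HP × Ẇ = 5.60 × 1.200 = 6.720 kW.

6.720 kW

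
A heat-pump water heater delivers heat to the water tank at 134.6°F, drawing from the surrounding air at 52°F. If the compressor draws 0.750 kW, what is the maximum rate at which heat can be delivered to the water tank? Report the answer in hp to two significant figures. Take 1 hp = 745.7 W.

7.2 hp

In absolute terms T_C = 284.26 K and T_H = 330.15 K, so ΔT = 45.89 K.
COP_Carnot = T_H/ΔT = 330.15/45.89 = 7.195.
Q̇_max = COP_Carnot × Ẇ = 7.195 × 0.7500 kW = 5.396 kW = 7.236 hp.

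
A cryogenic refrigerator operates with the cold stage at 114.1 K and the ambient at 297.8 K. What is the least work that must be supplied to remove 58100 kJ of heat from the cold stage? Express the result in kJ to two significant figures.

The reservoir spacing is ΔT = 297.8 − 114.1 = 183.7 K.
The reversible limit is COP_R = T_C/ΔT = 0.6211, so W_min = Q_C/COP = Q_C·ΔT/T_C.
W_min = 58100 × 183.7/114.10 = 93540 kJ.

94000 kJ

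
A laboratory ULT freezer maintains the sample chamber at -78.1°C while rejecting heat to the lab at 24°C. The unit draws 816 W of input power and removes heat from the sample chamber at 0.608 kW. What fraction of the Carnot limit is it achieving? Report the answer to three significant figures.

0.390

Converting, Q̇_C = 0.6080 kW = 608.0 W, so COP_actual = Q̇_C/Ẇ = 608.0/816.0 = 0.7451.
In absolute terms T_C = 195.05 K and T_H = 297.15 K, so ΔT = 102.1 K.
COP_Carnot = T_C/ΔT = 195.05/102.1 = 1.910.
η_II = COP_actual/COP_Carnot = 0.7451/1.910 = 0.3900.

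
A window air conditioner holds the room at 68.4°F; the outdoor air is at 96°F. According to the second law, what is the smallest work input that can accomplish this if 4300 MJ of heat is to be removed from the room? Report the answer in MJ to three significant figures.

225 MJ

In absolute terms T_C = 293.37 K and T_H = 308.71 K, so ΔT = 15.33 K.
The reversible limit is COP_R = T_C/ΔT = 19.13, so W_min = Q_C/COP = Q_C·ΔT/T_C.
W_min = 4300 × 15.33/293.37 = 224.7 MJ.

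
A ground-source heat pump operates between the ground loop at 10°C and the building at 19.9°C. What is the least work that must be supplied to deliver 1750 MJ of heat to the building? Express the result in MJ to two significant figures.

In absolute terms T_C = 283.15 K and T_H = 293.05 K, so ΔT = 9.900 K.
The reversible limit is COP_HP = T_H/ΔT = 29.60, so W_min = Q_H/COP = Q_H·ΔT/T_H.
W_min = 1750 × 9.900/293.05 = 59.12 MJ.

59 MJ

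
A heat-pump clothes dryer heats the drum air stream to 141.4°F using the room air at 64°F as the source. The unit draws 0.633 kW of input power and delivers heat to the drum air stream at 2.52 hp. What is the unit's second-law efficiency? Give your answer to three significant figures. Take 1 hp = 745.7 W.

Converting, Q̇_H = 2.520 hp = 1.879 kW, so COP_actual = Q̇_H/Ẇ = 1.879/0.6330 = 2.969.
In absolute terms T_C = 290.93 K and T_H = 333.93 K, so ΔT = 43.00 K.
COP_Carnot = T_H/ΔT = 333.93/43.00 = 7.766.
η_II = COP_actual/COP_Carnot = 2.969/7.766 = 0.3823.

0.382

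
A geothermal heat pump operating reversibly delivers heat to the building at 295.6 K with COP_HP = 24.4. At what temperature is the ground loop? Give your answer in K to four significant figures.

283.5 K

COP_HP = T_H/(T_H − T_C) gives T_H − T_C = T_H/COP.
With T_H = 295.60 K, T_C = 295.60 × (1 − 1/24.4) = 283.49 K.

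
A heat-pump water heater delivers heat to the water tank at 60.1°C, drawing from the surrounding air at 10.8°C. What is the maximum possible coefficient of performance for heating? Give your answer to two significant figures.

6.8

In absolute terms T_C = 283.95 K and T_H = 333.25 K, so ΔT = 49.30 K.
For a reversible cycle, COP_Carnot = T_H/ΔT = 333.25/49.30 = 6.760.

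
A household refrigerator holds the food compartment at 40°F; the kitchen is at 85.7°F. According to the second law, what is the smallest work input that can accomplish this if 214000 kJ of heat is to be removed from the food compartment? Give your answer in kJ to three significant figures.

19600 kJ

In absolute terms T_C = 277.59 K and T_H = 302.98 K, so ΔT = 25.39 K.
The reversible limit is COP_R = T_C/ΔT = 10.93, so W_min = Q_C/COP = Q_C·ΔT/T_C.
W_min = 214000 × 25.39/277.59 = 19570 kJ.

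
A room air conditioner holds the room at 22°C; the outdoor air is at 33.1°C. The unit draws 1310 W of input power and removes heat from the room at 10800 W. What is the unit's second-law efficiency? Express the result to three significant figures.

COP_actual = Q̇_C/Ẇ = 10800/1310 = 8.244.
In absolute terms T_C = 295.15 K and T_H = 306.25 K, so ΔT = 11.10 K.
COP_Carnot = T_C/ΔT = 295.15/11.10 = 26.59.
η_II = COP_actual/COP_Carnot = 8.244/26.59 = 0.3101.

0.310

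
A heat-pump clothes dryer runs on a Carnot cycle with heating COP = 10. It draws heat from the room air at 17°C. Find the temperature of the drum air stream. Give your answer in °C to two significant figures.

COP_HP = T_H/(T_H − T_C) rearranges to T_H = COP·T_C/(COP − 1).
With T_C = 290.15 K, T_H = 10 × 290.15/9.000 = 322.39 K.
Converting, 322.39 K = 49.24°C.

49 °C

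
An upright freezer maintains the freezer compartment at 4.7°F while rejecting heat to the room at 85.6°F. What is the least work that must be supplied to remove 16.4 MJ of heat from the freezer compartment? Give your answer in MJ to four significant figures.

2.857 MJ

In absolute terms T_C = 257.98 K and T_H = 302.93 K, so ΔT = 44.94 K.
The reversible limit is COP_R = T_C/ΔT = 5.740, so W_min = Q_C/COP = Q_C·ΔT/T_C.
W_min = 16.40 × 44.94/257.98 = 2.857 MJ.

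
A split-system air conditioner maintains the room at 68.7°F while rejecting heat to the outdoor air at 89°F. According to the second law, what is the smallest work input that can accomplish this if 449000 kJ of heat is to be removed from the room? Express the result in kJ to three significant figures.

In absolute terms T_C = 293.54 K and T_H = 304.82 K, so ΔT = 11.28 K.
The reversible limit is COP_R = T_C/ΔT = 26.03, so W_min = Q_C/COP = Q_C·ΔT/T_C.
W_min = 449000 × 11.28/293.54 = 17250 kJ.

17300 kJ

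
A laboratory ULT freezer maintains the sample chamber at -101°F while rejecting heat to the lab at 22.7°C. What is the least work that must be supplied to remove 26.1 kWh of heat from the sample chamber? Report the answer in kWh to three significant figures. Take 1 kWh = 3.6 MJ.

In absolute terms T_C = 199.26 K and T_H = 295.85 K, so ΔT = 96.59 K.
The reversible limit is COP_R = T_C/ΔT = 2.063, so W_min = Q_C/COP = Q_C·ΔT/T_C.
W_min = 26.10 × 96.59/199.26 = 12.65 kWh.

12.7 kWh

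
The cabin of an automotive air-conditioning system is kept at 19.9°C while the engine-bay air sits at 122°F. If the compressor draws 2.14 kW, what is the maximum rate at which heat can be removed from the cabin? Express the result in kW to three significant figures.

In absolute terms T_C = 293.05 K and T_H = 323.15 K, so ΔT = 30.10 K.
COP_Carnot = T_C/ΔT = 293.05/30.10 = 9.736.
Q̇_max = COP_Carnot × Ẇ = 9.736 × 2.140 kW = 20.83 kW.

20.8 kW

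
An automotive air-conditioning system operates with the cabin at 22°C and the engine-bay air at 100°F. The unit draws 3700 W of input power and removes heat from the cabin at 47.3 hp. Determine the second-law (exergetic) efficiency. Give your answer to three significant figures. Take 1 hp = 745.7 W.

Converting, Q̇_C = 47.30 hp = 35270 W, so COP_actual = Q̇_C/Ẇ = 35270/3700 = 9.533.
In absolute terms T_C = 295.15 K and T_H = 310.93 K, so ΔT = 15.78 K.
COP_Carnot = T_C/ΔT = 295.15/15.78 = 18.71.
η_II = COP_actual/COP_Carnot = 9.533/18.71 = 0.5096.

0.510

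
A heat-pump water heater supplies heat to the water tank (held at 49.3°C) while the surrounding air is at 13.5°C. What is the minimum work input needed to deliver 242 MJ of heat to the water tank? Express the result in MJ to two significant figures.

27 MJ

In absolute terms T_C = 286.65 K and T_H = 322.45 K, so ΔT = 35.80 K.
The reversible limit is COP_HP = T_H/ΔT = 9.007, so W_min = Q_H/COP = Q_H·ΔT/T_H.
W_min = 242.0 × 35.80/322.45 = 26.87 MJ.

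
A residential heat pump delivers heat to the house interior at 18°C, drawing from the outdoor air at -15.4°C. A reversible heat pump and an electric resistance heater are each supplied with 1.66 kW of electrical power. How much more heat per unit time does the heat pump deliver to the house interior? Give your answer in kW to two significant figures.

13 kW

In absolute terms T_C = 257.75 K and T_H = 291.15 K, so ΔT = 33.40 K.
COP_Carnot = T_H/ΔT = 291.15/33.40 = 8.717.
The heat pump delivers Q̇_H = COP × Ẇ = 14.47 kW; the resistance heater delivers Ẇ = 1.660 kW.
Extra = (COP − 1)·Ẇ = 12.81 kW.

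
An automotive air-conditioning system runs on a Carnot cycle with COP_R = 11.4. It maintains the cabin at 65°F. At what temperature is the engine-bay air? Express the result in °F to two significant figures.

COP_R = T_C/(T_H − T_C) gives T_H − T_C = T_C/COP.
With T_C = 291.48 K, T_H = 291.48 × (1 + 1/11.4) = 317.05 K.
Converting, 317.05 K = 111.02°F.

110 °F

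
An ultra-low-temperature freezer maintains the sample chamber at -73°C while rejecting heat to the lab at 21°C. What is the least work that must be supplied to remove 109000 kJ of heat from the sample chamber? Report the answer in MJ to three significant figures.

In absolute terms T_C = 200.15 K and T_H = 294.15 K, so ΔT = 94.00 K.
The reversible limit is COP_R = T_C/ΔT = 2.129, so W_min = Q_C/COP = Q_C·ΔT/T_C.
W_min = 109000 × 94.00/200.15 = 51190 kJ = 51.19 MJ.

51.2 MJ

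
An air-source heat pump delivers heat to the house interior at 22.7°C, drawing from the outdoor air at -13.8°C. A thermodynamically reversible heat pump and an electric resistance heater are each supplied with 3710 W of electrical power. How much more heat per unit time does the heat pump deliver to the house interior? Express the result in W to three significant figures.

In absolute terms T_C = 259.35 K and T_H = 295.85 K, so ΔT = 36.50 K.
COP_Carnot = T_H/ΔT = 295.85/36.50 = 8.105.
The heat pump delivers Q̇_H = COP × Ẇ = 30070 W; the resistance heater delivers Ẇ = 3710 W.
Extra = (COP − 1)·Ẇ = 26360 W.

26400 W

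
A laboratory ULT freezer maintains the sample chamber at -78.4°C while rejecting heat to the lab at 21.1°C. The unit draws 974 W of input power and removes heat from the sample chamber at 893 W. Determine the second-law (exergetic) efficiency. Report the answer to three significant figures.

0.468

COP_actual = Q̇_C/Ẇ = 893.0/974.0 = 0.9168.
In absolute terms T_C = 194.75 K and T_H = 294.25 K, so ΔT = 99.50 K.
COP_Carnot = T_C/ΔT = 194.75/99.50 = 1.957.
η_II = COP_actual/COP_Carnot = 0.9168/1.957 = 0.4684.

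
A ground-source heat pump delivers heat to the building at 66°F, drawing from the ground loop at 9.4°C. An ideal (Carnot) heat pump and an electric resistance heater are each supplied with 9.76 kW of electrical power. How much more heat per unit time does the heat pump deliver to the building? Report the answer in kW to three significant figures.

291 kW

In absolute terms T_C = 282.55 K and T_H = 292.04 K, so ΔT = 9.489 K.
COP_Carnot = T_H/ΔT = 292.04/9.489 = 30.78.
The heat pump delivers Q̇_H = COP × Ẇ = 300.4 kW; the resistance heater delivers Ẇ = 9.760 kW.
Extra = (COP − 1)·Ẇ = 290.6 kW.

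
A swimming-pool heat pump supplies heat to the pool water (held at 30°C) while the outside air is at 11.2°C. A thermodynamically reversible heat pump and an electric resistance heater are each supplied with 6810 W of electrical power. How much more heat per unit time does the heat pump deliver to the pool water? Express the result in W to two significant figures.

In absolute terms T_C = 284.35 K and T_H = 303.15 K, so ΔT = 18.80 K.
COP_Carnot = T_H/ΔT = 303.15/18.80 = 16.13.
The heat pump delivers Q̇_H = COP × Ẇ = 109800 W; the resistance heater delivers Ẇ = 6810 W.
Extra = (COP − 1)·Ẇ = 103000 W.

100000 W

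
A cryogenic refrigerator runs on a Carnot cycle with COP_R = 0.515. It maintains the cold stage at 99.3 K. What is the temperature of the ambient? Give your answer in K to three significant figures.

COP_R = T_C/(T_H − T_C) gives T_H − T_C = T_C/COP.
With T_C = 99.30 K, T_H = 99.30 × (1 + 1/0.515) = 292.12 K.

292 K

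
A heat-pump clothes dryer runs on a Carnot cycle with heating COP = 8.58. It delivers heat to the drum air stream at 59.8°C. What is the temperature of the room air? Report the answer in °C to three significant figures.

21.0 °C

COP_HP = T_H/(T_H − T_C) gives T_H − T_C = T_H/COP.
With T_H = 332.95 K, T_C = 332.95 × (1 − 1/8.58) = 294.14 K.
Converting, 294.14 K = 20.99°C.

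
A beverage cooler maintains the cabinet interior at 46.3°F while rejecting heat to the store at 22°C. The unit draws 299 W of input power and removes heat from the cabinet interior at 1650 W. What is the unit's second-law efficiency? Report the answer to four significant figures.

COP_actual = Q̇_C/Ẇ = 1650/299.0 = 5.518.
In absolute terms T_C = 281.09 K and T_H = 295.15 K, so ΔT = 14.06 K.
COP_Carnot = T_C/ΔT = 281.09/14.06 = 20.00.
η_II = COP_actual/COP_Carnot = 5.518/20.00 = 0.2759.

0.2759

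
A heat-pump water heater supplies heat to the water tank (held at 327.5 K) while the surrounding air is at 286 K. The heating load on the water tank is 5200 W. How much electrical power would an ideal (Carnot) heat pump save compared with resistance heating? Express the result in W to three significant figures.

4540 W

The reservoir spacing is ΔT = 327.5 − 286 = 41.50 K.
COP_Carnot = T_H/ΔT = 327.50/41.50 = 7.892.
Resistance heating needs Ẇ_res = Q̇_H = 5200 W; the reversible heat pump needs only Ẇ_hp = Q̇_H/COP = 658.9 W.
Saving = 5200 − 658.9 = 4541 W.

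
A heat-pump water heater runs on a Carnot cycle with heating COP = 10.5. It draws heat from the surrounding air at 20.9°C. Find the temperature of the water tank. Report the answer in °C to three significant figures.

51.9 °C

COP_HP = T_H/(T_H − T_C) rearranges to T_H = COP·T_C/(COP − 1).
With T_C = 294.05 K, T_H = 10.5 × 294.05/9.500 = 325.00 K.
Converting, 325.00 K = 51.85°C.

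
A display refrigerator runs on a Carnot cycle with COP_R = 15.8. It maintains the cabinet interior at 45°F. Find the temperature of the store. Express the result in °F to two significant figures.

COP_R = T_C/(T_H − T_C) gives T_H − T_C = T_C/COP.
With T_C = 280.37 K, T_H = 280.37 × (1 + 1/15.8) = 298.12 K.
Converting, 298.12 K = 76.94°F.

77 °F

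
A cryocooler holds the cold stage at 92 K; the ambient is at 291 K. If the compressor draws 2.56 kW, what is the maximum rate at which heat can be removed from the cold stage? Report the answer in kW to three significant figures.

The reservoir spacing is ΔT = 291 − 92 = 199.0 K.
COP_Carnot = T_C/ΔT = 92.00/199.0 = 0.4623.
Q̇_max = COP_Carnot × Ẇ = 0.4623 × 2.560 kW = 1.184 kW.

1.18 kW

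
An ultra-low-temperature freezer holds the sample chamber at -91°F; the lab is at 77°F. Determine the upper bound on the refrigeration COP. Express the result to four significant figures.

2.194

In absolute terms T_C = 204.82 K and T_H = 298.15 K, so ΔT = 93.33 K.
For a reversible cycle, COP_Carnot = T_C/ΔT = 204.82/93.33 = 2.194.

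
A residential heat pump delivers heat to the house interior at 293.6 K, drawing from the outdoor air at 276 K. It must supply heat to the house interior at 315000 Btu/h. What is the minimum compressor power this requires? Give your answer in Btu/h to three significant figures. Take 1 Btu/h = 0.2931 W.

The reservoir spacing is ΔT = 293.6 − 276 = 17.60 K.
COP_Carnot = T_H/ΔT = 293.60/17.60 = 16.68.
Ẇ_min = Q̇/COP_Carnot = 315000/16.68 = 18880 Btu/h.

18900 Btu/h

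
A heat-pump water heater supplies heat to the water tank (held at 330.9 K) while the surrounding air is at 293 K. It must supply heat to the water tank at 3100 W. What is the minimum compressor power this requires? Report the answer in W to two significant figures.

The reservoir spacing is ΔT = 330.9 − 293 = 37.90 K.
COP_Carnot = T_H/ΔT = 330.90/37.90 = 8.731.
Ẇ_min = Q̇/COP_Carnot = 3100/8.731 = 355.1 W.

360 W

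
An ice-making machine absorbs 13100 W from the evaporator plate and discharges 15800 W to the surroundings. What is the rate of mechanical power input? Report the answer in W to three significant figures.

2700 W

For a cyclic device the first law requires Q̇_H = Q̇_C + Ẇ.
Ẇ = Q̇_H − Q̇_C = 2700 W.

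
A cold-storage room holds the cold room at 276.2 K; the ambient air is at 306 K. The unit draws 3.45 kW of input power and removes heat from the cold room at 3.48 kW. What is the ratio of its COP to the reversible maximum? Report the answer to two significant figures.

0.11

COP_actual = Q̇_C/Ẇ = 3.480/3.450 = 1.009.
The reservoir spacing is ΔT = 306 − 276.2 = 29.80 K.
COP_Carnot = T_C/ΔT = 276.20/29.80 = 9.268.
η_II = COP_actual/COP_Carnot = 1.009/9.268 = 0.1088.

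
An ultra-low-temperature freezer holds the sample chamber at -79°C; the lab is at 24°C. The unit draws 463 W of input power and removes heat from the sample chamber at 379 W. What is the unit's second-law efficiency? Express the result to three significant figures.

0.434

COP_actual = Q̇_C/Ẇ = 379.0/463.0 = 0.8186.
In absolute terms T_C = 194.15 K and T_H = 297.15 K, so ΔT = 103.0 K.
COP_Carnot = T_C/ΔT = 194.15/103.0 = 1.885.
η_II = COP_actual/COP_Carnot = 0.8186/1.885 = 0.4343.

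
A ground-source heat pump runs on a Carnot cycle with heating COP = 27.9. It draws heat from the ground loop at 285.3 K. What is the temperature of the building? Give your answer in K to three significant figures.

296 K

COP_HP = T_H/(T_H − T_C) rearranges to T_H = COP·T_C/(COP − 1).
With T_C = 285.30 K, T_H = 27.9 × 285.30/26.90 = 295.91 K.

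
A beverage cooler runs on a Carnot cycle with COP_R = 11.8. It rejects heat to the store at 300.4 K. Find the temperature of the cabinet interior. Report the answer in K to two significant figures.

For a Carnot refrigerator COP_R = T_C/(T_H − T_C), so T_C = COP·T_H/(1 + COP).
With T_H = 300.40 K, T_C = 11.8 × 300.40/12.80 = 276.93 K.

280 K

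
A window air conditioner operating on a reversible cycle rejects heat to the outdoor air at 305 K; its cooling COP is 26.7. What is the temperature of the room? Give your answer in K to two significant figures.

290 K

For a Carnot refrigerator COP_R = T_C/(T_H − T_C), so T_C = COP·T_H/(1 + COP).
With T_H = 305.00 K, T_C = 26.7 × 305.00/27.70 = 293.99 K.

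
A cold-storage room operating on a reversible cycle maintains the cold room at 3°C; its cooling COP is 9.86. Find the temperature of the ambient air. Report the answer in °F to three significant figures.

87.8 °F

COP_R = T_C/(T_H − T_C) gives T_H − T_C = T_C/COP.
With T_C = 276.15 K, T_H = 276.15 × (1 + 1/9.86) = 304.16 K.
Converting, 304.16 K = 87.81°F.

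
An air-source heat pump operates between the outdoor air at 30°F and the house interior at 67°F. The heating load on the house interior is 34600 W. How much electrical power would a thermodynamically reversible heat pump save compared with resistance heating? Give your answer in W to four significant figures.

32170 W

In absolute terms T_C = 272.04 K and T_H = 292.59 K, so ΔT = 20.56 K.
COP_Carnot = T_H/ΔT = 292.59/20.56 = 14.23.
Resistance heating needs Ẇ_res = Q̇_H = 34600 W; the reversible heat pump needs only Ẇ_hp = Q̇_H/COP = 2431 W.
Saving = 34600 − 2431 = 32170 W.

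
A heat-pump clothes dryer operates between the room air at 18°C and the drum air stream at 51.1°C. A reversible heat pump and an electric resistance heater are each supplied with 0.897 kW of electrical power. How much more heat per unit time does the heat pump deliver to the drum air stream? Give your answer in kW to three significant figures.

7.89 kW

In absolute terms T_C = 291.15 K and T_H = 324.25 K, so ΔT = 33.10 K.
COP_Carnot = T_H/ΔT = 324.25/33.10 = 9.796.
The heat pump delivers Q̇_H = COP × Ẇ = 8.787 kW; the resistance heater delivers Ẇ = 0.8970 kW.
Extra = (COP − 1)·Ẇ = 7.890 kW.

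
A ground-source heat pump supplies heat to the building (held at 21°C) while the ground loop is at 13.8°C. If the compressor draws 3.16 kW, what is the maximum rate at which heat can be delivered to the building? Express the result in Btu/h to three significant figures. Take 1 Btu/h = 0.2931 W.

In absolute terms T_C = 286.95 K and T_H = 294.15 K, so ΔT = 7.200 K.
COP_Carnot = T_H/ΔT = 294.15/7.200 = 40.85.
Q̇_max = COP_Carnot × Ẇ = 40.85 × 3.160 kW = 129.1 kW = 440500 Btu/h.

440000 Btu/h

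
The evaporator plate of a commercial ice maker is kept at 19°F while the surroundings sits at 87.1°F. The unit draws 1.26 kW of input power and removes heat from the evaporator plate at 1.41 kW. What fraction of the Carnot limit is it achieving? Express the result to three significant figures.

COP_actual = Q̇_C/Ẇ = 1.410/1.260 = 1.119.
In absolute terms T_C = 265.93 K and T_H = 303.76 K, so ΔT = 37.83 K.
COP_Carnot = T_C/ΔT = 265.93/37.83 = 7.029.
η_II = COP_actual/COP_Carnot = 1.119/7.029 = 0.1592.

0.159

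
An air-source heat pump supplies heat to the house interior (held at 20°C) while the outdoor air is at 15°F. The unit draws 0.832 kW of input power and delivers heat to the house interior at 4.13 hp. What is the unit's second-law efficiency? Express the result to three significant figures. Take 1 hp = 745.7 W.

Converting, Q̇_H = 4.130 hp = 3.080 kW, so COP_actual = Q̇_H/Ẇ = 3.080/0.8320 = 3.702.
In absolute terms T_C = 263.71 K and T_H = 293.15 K, so ΔT = 29.44 K.
COP_Carnot = T_H/ΔT = 293.15/29.44 = 9.956.
η_II = COP_actual/COP_Carnot = 3.702/9.956 = 0.3718.

0.372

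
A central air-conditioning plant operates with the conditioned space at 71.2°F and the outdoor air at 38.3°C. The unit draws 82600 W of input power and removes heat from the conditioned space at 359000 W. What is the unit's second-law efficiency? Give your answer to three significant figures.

0.243

COP_actual = Q̇_C/Ẇ = 359000/82600 = 4.346.
In absolute terms T_C = 294.93 K and T_H = 311.45 K, so ΔT = 16.52 K.
COP_Carnot = T_C/ΔT = 294.93/16.52 = 17.85.
η_II = COP_actual/COP_Carnot = 4.346/17.85 = 0.2435.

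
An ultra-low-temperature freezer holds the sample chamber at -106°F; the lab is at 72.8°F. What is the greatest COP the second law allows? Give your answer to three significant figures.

In absolute terms T_C = 196.48 K and T_H = 295.82 K, so ΔT = 99.33 K.
For a reversible cycle, COP_Carnot = T_C/ΔT = 196.48/99.33 = 1.978.

1.98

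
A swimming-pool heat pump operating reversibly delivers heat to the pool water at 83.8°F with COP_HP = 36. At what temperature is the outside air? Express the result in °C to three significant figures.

20.4 °C

COP_HP = T_H/(T_H − T_C) gives T_H − T_C = T_H/COP.
With T_H = 301.93 K, T_C = 301.93 × (1 − 1/36) = 293.54 K.
Converting, 293.54 K = 20.39°C.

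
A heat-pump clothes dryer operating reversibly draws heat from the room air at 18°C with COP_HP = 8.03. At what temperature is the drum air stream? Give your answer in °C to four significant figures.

COP_HP = T_H/(T_H − T_C) rearranges to T_H = COP·T_C/(COP − 1).
With T_C = 291.15 K, T_H = 8.03 × 291.15/7.030 = 332.57 K.
Converting, 332.57 K = 59.42°C.

59.42 °C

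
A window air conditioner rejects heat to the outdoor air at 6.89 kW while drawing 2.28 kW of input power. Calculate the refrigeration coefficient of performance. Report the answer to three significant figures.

The first law gives Q̇_H = Q̇_C + Ẇ, so the three rates are Q̇_C = 4.610, Q̇_H = 6.890, Ẇ = 2.280 kW.
COP_R = Q̇_C/Ẇ = 4.610/2.280 = 2.022.

2.02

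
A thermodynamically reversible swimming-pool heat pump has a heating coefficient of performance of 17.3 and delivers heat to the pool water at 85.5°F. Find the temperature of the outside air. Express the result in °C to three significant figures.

12.2 °C

COP_HP = T_H/(T_H − T_C) gives T_H − T_C = T_H/COP.
With T_H = 302.87 K, T_C = 302.87 × (1 − 1/17.3) = 285.37 K.
Converting, 285.37 K = 12.22°C.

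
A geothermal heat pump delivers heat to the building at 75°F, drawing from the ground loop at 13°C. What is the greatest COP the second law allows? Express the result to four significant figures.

27.28

In absolute terms T_C = 286.15 K and T_H = 297.04 K, so ΔT = 10.89 K.
For a reversible cycle, COP_Carnot = T_H/ΔT = 297.04/10.89 = 27.28.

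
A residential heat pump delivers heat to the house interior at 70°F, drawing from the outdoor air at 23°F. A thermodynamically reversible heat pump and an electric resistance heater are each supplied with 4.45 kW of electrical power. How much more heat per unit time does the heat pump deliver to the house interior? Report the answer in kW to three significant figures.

45.7 kW

In absolute terms T_C = 268.15 K and T_H = 294.26 K, so ΔT = 26.11 K.
COP_Carnot = T_H/ΔT = 294.26/26.11 = 11.27.
The heat pump delivers Q̇_H = COP × Ẇ = 50.15 kW; the resistance heater delivers Ẇ = 4.450 kW.
Extra = (COP − 1)·Ẇ = 45.70 kW.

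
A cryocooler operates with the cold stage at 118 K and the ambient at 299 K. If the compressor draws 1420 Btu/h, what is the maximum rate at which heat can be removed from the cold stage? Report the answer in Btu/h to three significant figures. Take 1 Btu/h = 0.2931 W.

The reservoir spacing is ΔT = 299 − 118 = 181.0 K.
COP_Carnot = T_C/ΔT = 118.00/181.0 = 0.6519.
Q̇_max = COP_Carnot × Ẇ = 0.6519 × 1420 Btu/h = 925.7 Btu/h.

926 Btu/h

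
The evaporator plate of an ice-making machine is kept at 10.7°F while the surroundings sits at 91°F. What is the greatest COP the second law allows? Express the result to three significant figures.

5.86

In absolute terms T_C = 261.32 K and T_H = 305.93 K, so ΔT = 44.61 K.
For a reversible cycle, COP_Carnot = T_C/ΔT = 261.32/44.61 = 5.858.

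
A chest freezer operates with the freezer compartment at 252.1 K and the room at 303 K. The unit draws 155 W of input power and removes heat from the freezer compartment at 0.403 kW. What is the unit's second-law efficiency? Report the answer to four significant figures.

Converting, Q̇_C = 0.4030 kW = 403.0 W, so COP_actual = Q̇_C/Ẇ = 403.0/155.0 = 2.600.
The reservoir spacing is ΔT = 303 − 252.1 = 50.90 K.
COP_Carnot = T_C/ΔT = 252.10/50.90 = 4.953.
η_II = COP_actual/COP_Carnot = 2.600/4.953 = 0.5250.

0.5250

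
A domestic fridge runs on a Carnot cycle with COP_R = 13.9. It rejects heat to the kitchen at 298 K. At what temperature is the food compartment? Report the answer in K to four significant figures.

For a Carnot refrigerator COP_R = T_C/(T_H − T_C), so T_C = COP·T_H/(1 + COP).
With T_H = 298.00 K, T_C = 13.9 × 298.00/14.90 = 278.00 K.

278.0 K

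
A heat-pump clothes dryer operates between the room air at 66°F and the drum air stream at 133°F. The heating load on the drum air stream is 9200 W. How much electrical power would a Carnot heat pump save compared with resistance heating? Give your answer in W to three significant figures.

In absolute terms T_C = 292.04 K and T_H = 329.26 K, so ΔT = 37.22 K.
COP_Carnot = T_H/ΔT = 329.26/37.22 = 8.846.
Resistance heating needs Ẇ_res = Q̇_H = 9200 W; the reversible heat pump needs only Ẇ_hp = Q̇_H/COP = 1040 W.
Saving = 9200 − 1040 = 8160 W.

8160 W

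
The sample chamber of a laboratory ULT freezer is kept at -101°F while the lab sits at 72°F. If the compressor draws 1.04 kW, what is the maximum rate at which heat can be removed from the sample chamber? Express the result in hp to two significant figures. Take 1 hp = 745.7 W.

In absolute terms T_C = 199.26 K and T_H = 295.37 K, so ΔT = 96.11 K.
COP_Carnot = T_C/ΔT = 199.26/96.11 = 2.073.
Q̇_max = COP_Carnot × Ẇ = 2.073 × 1.040 kW = 2.156 kW = 2.891 hp.

2.9 hp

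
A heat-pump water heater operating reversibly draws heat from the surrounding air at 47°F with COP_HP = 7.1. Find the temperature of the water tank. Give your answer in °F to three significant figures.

COP_HP = T_H/(T_H − T_C) rearranges to T_H = COP·T_C/(COP − 1).
With T_C = 281.48 K, T_H = 7.1 × 281.48/6.100 = 327.63 K.
Converting, 327.63 K = 130.06°F.

130 °F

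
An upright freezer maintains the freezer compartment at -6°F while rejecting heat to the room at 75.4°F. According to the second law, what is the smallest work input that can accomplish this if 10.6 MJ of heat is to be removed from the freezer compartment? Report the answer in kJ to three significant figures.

In absolute terms T_C = 252.04 K and T_H = 297.26 K, so ΔT = 45.22 K.
The reversible limit is COP_R = T_C/ΔT = 5.573, so W_min = Q_C/COP = Q_C·ΔT/T_C.
W_min = 10.60 × 45.22/252.04 = 1.902 MJ = 1902 kJ.

1900 kJ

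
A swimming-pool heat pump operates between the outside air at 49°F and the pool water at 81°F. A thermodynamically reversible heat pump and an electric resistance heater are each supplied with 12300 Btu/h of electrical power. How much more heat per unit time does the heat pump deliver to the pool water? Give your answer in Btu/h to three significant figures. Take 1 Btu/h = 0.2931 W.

In absolute terms T_C = 282.59 K and T_H = 300.37 K, so ΔT = 17.78 K.
COP_Carnot = T_H/ΔT = 300.37/17.78 = 16.90.
The heat pump delivers Q̇_H = COP × Ẇ = 207800 Btu/h; the resistance heater delivers Ẇ = 12300 Btu/h.
Extra = (COP − 1)·Ẇ = 195500 Btu/h.

196000 Btu/h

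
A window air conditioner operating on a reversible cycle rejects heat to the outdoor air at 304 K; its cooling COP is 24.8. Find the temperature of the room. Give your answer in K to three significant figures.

292 K

For a Carnot refrigerator COP_R = T_C/(T_H − T_C), so T_C = COP·T_H/(1 + COP).
With T_H = 304.00 K, T_C = 24.8 × 304.00/25.80 = 292.22 K.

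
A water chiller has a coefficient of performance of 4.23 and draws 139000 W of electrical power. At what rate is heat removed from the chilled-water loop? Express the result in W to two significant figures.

Q̇_C = COP × Ẇ = 4.23 × 139000 = 588000 W.

590000 W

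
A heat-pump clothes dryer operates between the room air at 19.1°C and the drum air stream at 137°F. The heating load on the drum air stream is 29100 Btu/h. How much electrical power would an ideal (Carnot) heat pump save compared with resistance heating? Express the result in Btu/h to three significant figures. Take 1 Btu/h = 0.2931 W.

25700 Btu/h

In absolute terms T_C = 292.25 K and T_H = 331.48 K, so ΔT = 39.23 K.
COP_Carnot = T_H/ΔT = 331.48/39.23 = 8.449.
Resistance heating needs Ẇ_res = Q̇_H = 29100 Btu/h; the reversible heat pump needs only Ẇ_hp = Q̇_H/COP = 3444 Btu/h.
Saving = 29100 − 3444 = 25660 Btu/h.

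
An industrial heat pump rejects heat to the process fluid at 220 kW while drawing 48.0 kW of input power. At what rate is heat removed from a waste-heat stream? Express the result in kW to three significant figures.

172 kW

For a cyclic device the first law requires Q̇_H = Q̇_C + Ẇ.
Q̇_C = Q̇_H − Ẇ = 172.0 kW.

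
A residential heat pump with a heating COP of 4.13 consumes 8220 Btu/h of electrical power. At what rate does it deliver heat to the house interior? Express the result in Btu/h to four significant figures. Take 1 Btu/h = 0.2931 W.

33950 Btu/h

Q̇_H = COP_HP × Ẇ = 4.13 × 8220 = 33950 Btu/h.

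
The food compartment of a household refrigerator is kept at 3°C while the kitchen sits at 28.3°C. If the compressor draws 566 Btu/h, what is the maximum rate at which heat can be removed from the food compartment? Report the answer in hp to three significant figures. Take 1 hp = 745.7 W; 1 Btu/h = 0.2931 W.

2.43 hp

In absolute terms T_C = 276.15 K and T_H = 301.45 K, so ΔT = 25.30 K.
COP_Carnot = T_C/ΔT = 276.15/25.30 = 10.92.
Q̇_max = COP_Carnot × Ẇ = 10.92 × 566.0 Btu/h = 6178 Btu/h = 2.428 hp.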